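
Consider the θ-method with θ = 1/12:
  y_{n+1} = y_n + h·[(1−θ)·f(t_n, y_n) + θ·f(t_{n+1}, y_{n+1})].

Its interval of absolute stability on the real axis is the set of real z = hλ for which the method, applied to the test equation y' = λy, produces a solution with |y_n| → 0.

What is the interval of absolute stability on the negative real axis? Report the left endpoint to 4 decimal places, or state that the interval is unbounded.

(-2.4000, 0).

With y'=λy (z=hλ):
  y_{n+1} = y_n + z·[11/12·y_n + 1/12·y_{n+1}] ⇒ (1 − 1/12z)y_{n+1} = (1 + 11/12z)y_n
  so R(z) = (1 + 11/12z)/(1 − 1/12z).

Need |R(x)|<1, x<0.
x=-0.39: |R|=0.6223
R=−1: 1+11/12x = −1+1/12x ⇒ -5/6x=2 ⇒ x=2/(-5/6)=-2.4000
Confirm numerically:
  x=-1.922: |R|=0.65666 <1
  x=-1.219: |R|=0.10659 <1
  x=-1.005: |R|=0.07266 <1
  x=-2.862: |R|=1.31086 >1
  x=-2.674: |R|=1.18672 >1
  x=-2.496: |R|=1.06623 >1
So |R|<1 on (-2.4000, 0).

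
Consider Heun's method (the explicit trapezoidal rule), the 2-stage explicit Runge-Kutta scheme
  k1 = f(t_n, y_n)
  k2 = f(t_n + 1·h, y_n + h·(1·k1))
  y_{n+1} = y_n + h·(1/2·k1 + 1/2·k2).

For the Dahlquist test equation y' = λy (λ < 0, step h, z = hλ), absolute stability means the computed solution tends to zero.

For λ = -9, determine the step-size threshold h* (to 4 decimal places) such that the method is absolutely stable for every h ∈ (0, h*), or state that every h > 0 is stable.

(-2.0000,0); λ=-9 ⇒ h* = 0.2222.

On y'=λy, z=hλ:
  order 2, 2-stage ⇒ R(z)=1+z+z^2/2
  (e.g. R(-1.1)=0.50500, |R|=0.50500)

Boundary: |R(x)|=1, x<0.
x=-1.1: |R|=0.5050
|R(-2.13)|=1.1384 |R(-0.8)|=0.5200 |R(-0.71)|=0.5421
Bisect:
  x_lo=-2.7207 |R|=1.9804  x_hi=-0.2505 |R|=0.7808
  mid=-1.48562 |R|=0.61791 →hi
  mid=-2.10317 |R|=1.10849 →lo
  mid=-1.79439 |R|=0.81553 →hi
  mid=-1.94878 |R|=0.95009 →hi
  mid=-2.02597 |R|=1.02631 →lo
  mid=-1.98738 |R|=0.98746 →hi
  mid=-2.00667 |R|=1.00670 →lo
  mid=-1.99703 |R|=0.99703 →hi
  mid=-2.00185 |R|=1.00185 →lo
  mid=-1.99944 |R|=0.99944 →hi
  ...
  [-2.00004,-1.99989] ⇒ x*=-2.0000
So |R|<1 on (-2.0000, 0).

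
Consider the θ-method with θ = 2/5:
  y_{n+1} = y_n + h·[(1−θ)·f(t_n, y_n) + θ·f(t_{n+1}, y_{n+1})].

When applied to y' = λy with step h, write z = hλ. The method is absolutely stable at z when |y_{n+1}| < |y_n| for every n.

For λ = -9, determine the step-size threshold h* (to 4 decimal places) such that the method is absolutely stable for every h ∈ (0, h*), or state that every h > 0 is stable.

On y'=λy, z=hλ:
  y_{n+1} = y_n + z·[3/5·y_n + 2/5·y_{n+1}] ⇒ (1 − 2/5z)y_{n+1} = (1 + 3/5z)y_n
  R(z) = (1 + 3/5z)/(1 − 2/5z).

Find x<0 with |R(x)|<1.
x=-0.65: |R|=0.4841
R=−1: 1+3/5x = −1+2/5x ⇒ -1/5x=2 ⇒ x=2/(-1/5)=-10.0000
Confirm numerically:
  x=-9.759: |R|=0.99017 <1
  x=-8.562: |R|=0.93500 <1
  x=-7.783: |R|=0.89220 <1
  x=-7.373: |R|=0.86696 <1
  x=-10.272: |R|=1.01065 >1
  x=-10.178: |R|=1.00702 >1
  x=-10.056: |R|=1.00223 >1
Interval (-10.0000, 0).

(-10.0000,0); λ=-9 ⇒ h* = (10)/9 = 1.1111.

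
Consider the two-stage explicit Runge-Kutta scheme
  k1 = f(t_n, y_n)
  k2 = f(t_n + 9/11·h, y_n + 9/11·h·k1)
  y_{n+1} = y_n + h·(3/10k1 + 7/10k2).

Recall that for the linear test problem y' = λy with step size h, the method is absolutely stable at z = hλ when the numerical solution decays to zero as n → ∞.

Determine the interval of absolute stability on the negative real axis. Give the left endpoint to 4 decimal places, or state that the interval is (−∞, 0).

With y'=λy (z=hλ):
  k1=λy_n ⇒ h·k1=z·y_n;  k2=λ(1+9/11z)y_n ⇒ h·k2=z(1+9/11z)y_n
  y_{n+1}/y_n = 1 + 3/10z + 7/10z(1+9/11z) = 1 + z + 63/110z²
  so R(z) = 1 + z + 63/110z².

Boundary: |R(x)|=1, x<0.
x=-1.73: |R|=0.9841
R=1: x+63/110x²=0 ⇒ x=−110/63=-1.7460; min R=1−1/(4·63/110)=0.5635>−1
Confirm numerically:
  x=-1.118: |R|=0.59787 <1
  x=-1.085: |R|=0.58923 <1
  x=-0.721: |R|=0.57673 <1
  x=-0.701: |R|=0.58044 <1
  x=-2.028: |R|=1.32750 >1
  x=-1.994: |R|=1.28318 >1
  x=-1.981: |R|=1.26659 >1
So |R|<1 on (-1.7460, 0).

z∈(-1.7460,0).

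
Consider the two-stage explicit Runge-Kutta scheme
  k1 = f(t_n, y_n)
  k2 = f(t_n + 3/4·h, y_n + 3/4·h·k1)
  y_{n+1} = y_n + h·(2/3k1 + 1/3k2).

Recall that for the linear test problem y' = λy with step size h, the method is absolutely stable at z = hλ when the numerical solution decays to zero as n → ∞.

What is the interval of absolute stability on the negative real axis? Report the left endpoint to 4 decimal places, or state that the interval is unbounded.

Test eqn y'=λy, z=hλ:
  k1=λy_n ⇒ h·k1=z·y_n;  k2=λ(1+3/4z)y_n ⇒ h·k2=z(1+3/4z)y_n
  y_{n+1}/y_n = 1 + 2/3z + 1/3z(1+3/4z) = 1 + z + 1/4z²
  ⇒ R(z) = 1 + z + 1/4z².

Find x<0 with |R(x)|<1.
x=-1.34: |R|=0.1089
R=1: x+1/4x²=0 ⇒ x=−4=-4.0000; min R=1−1/(4·1/4)=0.0000>−1
Confirm numerically:
  x=-3.577: |R|=0.62173 <1
  x=-3.261: |R|=0.39753 <1
  x=-2.901: |R|=0.20295 <1
  x=-4.291: |R|=1.31217 >1
  x=-4.144: |R|=1.14918 >1
Interval (-4.0000, 0).

(-4.0000, 0).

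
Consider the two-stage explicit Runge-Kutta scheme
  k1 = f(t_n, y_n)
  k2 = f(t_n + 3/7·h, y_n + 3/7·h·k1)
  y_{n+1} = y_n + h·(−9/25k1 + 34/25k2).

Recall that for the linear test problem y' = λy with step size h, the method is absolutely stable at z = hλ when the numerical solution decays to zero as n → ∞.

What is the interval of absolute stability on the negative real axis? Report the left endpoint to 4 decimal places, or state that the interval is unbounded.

z∈(-1.7157,0).

Test eqn y'=λy, z=hλ:
  k1=λy_n ⇒ h·k1=z·y_n;  k2=λ(1+3/7z)y_n ⇒ h·k2=z(1+3/7z)y_n
  y_{n+1}/y_n = 1 − 9/25z + 34/25z(1+3/7z) = 1 + z + 102/175z²
  Hence R(z) = 1 + z + 102/175z².

Find x<0 with |R(x)|<1.
x=-1.01: |R|=0.5846
R=1: x+102/175x²=0 ⇒ x=−175/102=-1.7157; min R=1−1/(4·102/175)=0.5711>−1
Confirm numerically:
  x=-1.577: |R|=0.87252 <1
  x=-1.557: |R|=0.85599 <1
  x=-1.362: |R|=0.71923 <1
  x=-1.360: |R|=0.71805 <1
  x=-2.208: |R|=1.63358 >1
  x=-1.915: |R|=1.22247 >1
  x=-1.768: |R|=1.05391 >1
So |R|<1 on (-1.7157, 0).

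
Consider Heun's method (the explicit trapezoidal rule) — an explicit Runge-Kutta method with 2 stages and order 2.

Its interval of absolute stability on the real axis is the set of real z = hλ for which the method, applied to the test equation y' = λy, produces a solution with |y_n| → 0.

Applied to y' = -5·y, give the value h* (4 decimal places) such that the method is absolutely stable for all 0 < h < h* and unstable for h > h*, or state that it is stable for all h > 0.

(-2.0000,0); λ=-5 ⇒ h* = 0.4000.

On y'=λy, z=hλ:
  order 2, 2-stage ⇒ R(z)=1+z+z^2/2
  (e.g. R(-1.51)=0.63005, |R|=0.63005)

Boundary: |R(x)|=1, x<0.
x=-1.51: |R|=0.6300
|R(-1.9)|=0.9050 |R(-1.4)|=0.5800 |R(-1.34)|=0.5578
Bisect:
  x_lo=-2.8025 |R|=2.1246  x_hi=-0.3255 |R|=0.7275
  mid=-1.56403 |R|=0.65907 →hi
  mid=-2.18328 |R|=1.20008 →lo
  mid=-1.87366 |R|=0.88164 →hi
  mid=-2.02847 |R|=1.02888 →lo
  mid=-1.95106 |R|=0.95226 →hi
  mid=-1.98977 |R|=0.98982 →hi
  mid=-2.00912 |R|=1.00916 →lo
  mid=-1.99944 |R|=0.99944 →hi
  mid=-2.00428 |R|=1.00429 →lo
  ...
  [-2.00005,-1.99990] ⇒ x*=-2.0000
So |R|<1 on (-2.0000, 0).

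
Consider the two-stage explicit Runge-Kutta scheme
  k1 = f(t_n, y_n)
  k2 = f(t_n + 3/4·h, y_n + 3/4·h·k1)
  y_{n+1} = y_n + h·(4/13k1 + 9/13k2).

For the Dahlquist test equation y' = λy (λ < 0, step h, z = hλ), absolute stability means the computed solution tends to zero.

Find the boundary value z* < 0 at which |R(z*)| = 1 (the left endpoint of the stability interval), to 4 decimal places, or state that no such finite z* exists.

Set f=λy, z=hλ:
  k1=λy_n ⇒ h·k1=z·y_n;  k2=λ(1+3/4z)y_n ⇒ h·k2=z(1+3/4z)y_n
  y_{n+1}/y_n = 1 + 4/13z + 9/13z(1+3/4z) = 1 + z + 27/52z²
  ⇒ R(z) = 1 + z + 27/52z².

Solve |R(x)|<1 on ℝ⁻.
x=-0.37: |R|=0.7011
R=1: x+27/52x²=0 ⇒ x=−52/27=-1.9259; min R=1−1/(4·27/52)=0.5185>−1
Confirm numerically:
  x=-1.702: |R|=0.80211 <1
  x=-1.678: |R|=0.78399 <1
  x=-1.612: |R|=0.73724 <1
  x=-2.237: |R|=1.36132 >1
  x=-2.229: |R|=1.35077 >1
  x=-2.103: |R|=1.19335 >1
Interval (-1.9259, 0).

z* = -1.9259.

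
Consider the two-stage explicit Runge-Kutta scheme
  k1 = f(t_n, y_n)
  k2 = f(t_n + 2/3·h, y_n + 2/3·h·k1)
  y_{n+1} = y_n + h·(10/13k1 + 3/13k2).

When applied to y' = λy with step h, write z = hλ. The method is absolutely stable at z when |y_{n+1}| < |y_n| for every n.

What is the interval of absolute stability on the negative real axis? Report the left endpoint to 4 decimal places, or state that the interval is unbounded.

Test eqn y'=λy, z=hλ:
  k1=λy_n ⇒ h·k1=z·y_n;  k2=λ(1+2/3z)y_n ⇒ h·k2=z(1+2/3z)y_n
  y_{n+1}/y_n = 1 + 10/13z + 3/13z(1+2/3z) = 1 + z + 2/13z²
  Hence R(z) = 1 + z + 2/13z².

Solve |R(x)|<1 on ℝ⁻.
x=-0.51: |R|=0.5300
R=1: x+2/13x²=0 ⇒ x=−13/2=-6.5000; min R=1−1/(4·2/13)=-0.6250>−1
Confirm numerically:
  x=-6.433: |R|=0.93369 <1
  x=-6.325: |R|=0.82971 <1
  x=-4.011: |R|=0.53590 <1
  x=-6.957: |R|=1.48913 >1
  x=-6.839: |R|=1.35668 >1
So |R|<1 on (-6.5000, 0).

z∈(-6.5000,0).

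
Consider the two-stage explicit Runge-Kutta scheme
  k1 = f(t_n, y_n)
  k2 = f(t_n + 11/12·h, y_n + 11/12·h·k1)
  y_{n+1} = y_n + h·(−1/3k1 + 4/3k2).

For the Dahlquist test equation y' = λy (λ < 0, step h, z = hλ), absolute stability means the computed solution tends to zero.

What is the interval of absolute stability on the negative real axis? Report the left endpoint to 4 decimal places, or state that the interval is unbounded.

With y'=λy (z=hλ):
  k1=λy_n ⇒ h·k1=z·y_n;  k2=λ(1+11/12z)y_n ⇒ h·k2=z(1+11/12z)y_n
  y_{n+1}/y_n = 1 − 1/3z + 4/3z(1+11/12z) = 1 + z + 11/9z²
  Hence R(z) = 1 + z + 11/9z².

Solve |R(x)|<1 on ℝ⁻.
x=-1.41: |R|=2.0199
R=1: x+11/9x²=0 ⇒ x=−9/11=-0.8182; min R=1−1/(4·11/9)=0.7955>−1
Confirm numerically:
  x=-0.497: |R|=0.80490 <1
  x=-0.419: |R|=0.79557 <1
  x=-0.409: |R|=0.79545 <1
  x=-1.326: |R|=1.82300 >1
  x=-1.210: |R|=1.57946 >1
  x=-1.018: |R|=1.24862 >1
Interval (-0.8182, 0).

z∈(-0.8182,0).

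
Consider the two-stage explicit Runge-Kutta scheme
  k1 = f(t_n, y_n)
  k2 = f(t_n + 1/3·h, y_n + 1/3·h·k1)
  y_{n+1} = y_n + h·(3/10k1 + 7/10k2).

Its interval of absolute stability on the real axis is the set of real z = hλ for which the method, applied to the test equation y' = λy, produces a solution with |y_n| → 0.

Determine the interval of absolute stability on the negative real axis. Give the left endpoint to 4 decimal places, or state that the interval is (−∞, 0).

Set f=λy, z=hλ:
  k1=λy_n ⇒ h·k1=z·y_n;  k2=λ(1+1/3z)y_n ⇒ h·k2=z(1+1/3z)y_n
  y_{n+1}/y_n = 1 + 3/10z + 7/10z(1+1/3z) = 1 + z + 7/30z²
  ⇒ R(z) = 1 + z + 7/30z².

Boundary: |R(x)|=1, x<0.
x=-1.52: |R|=0.0191
R=1: x+7/30x²=0 ⇒ x=−30/7=-4.2857; min R=1−1/(4·7/30)=-0.0714>−1
Confirm numerically:
  x=-2.917: |R|=0.06841 <1
  x=-2.298: |R|=0.06581 <1
  x=-1.829: |R|=0.04844 <1
  x=-4.818: |R|=1.59840 >1
  x=-4.702: |R|=1.45672 >1
  x=-4.501: |R|=1.22610 >1
Interval (-4.2857, 0).

z∈(-4.2857,0).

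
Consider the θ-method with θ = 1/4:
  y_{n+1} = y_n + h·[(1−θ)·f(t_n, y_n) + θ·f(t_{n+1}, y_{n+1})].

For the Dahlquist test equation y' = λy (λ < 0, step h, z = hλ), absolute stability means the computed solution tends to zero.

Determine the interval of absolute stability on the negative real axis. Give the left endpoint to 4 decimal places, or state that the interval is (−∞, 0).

With y'=λy (z=hλ):
  y_{n+1} = y_n + z·[3/4·y_n + 1/4·y_{n+1}] ⇒ (1 − 1/4z)y_{n+1} = (1 + 3/4z)y_n
  ⇒ R(z) = (1 + 3/4z)/(1 − 1/4z).

Solve |R(x)|<1 on ℝ⁻.
x=-0.36: |R|=0.6697
R=−1: 1+3/4x = −1+1/4x ⇒ -1/2x=2 ⇒ x=2/(-1/2)=-4.0000
Confirm numerically:
  x=-3.681: |R|=0.91694 <1
  x=-3.325: |R|=0.81570 <1
  x=-2.695: |R|=0.61016 <1
  x=-2.585: |R|=0.57024 <1
  x=-4.385: |R|=1.09183 >1
  x=-4.245: |R|=1.05943 >1
  x=-4.099: |R|=1.02445 >1
Stable set (-4.0000, 0).

(-4.0000, 0).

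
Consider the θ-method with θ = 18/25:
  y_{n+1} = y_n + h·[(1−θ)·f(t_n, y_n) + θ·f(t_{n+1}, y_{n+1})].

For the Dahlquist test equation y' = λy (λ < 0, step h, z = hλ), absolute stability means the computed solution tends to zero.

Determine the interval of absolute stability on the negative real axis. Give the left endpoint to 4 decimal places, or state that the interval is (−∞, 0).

(−∞, 0) — no finite endpoint.

On y'=λy, z=hλ:
  y_{n+1} = y_n + z·[7/25·y_n + 18/25·y_{n+1}] ⇒ (1 − 18/25z)y_{n+1} = (1 + 7/25z)y_n
  ⇒ R(z) = (1 + 7/25z)/(1 − 18/25z).

Solve |R(x)|<1 on ℝ⁻.
x=-1.11: |R|=0.3831
x=-2: |R|=0.1803
x=-10: |R|=0.2195
x=-100: |R|=0.3699
θ=18/25≥1/2 ⇒ |1+7/25x|<|1−18/25x| ∀x<0 ⇒ stable on all of ℝ⁻.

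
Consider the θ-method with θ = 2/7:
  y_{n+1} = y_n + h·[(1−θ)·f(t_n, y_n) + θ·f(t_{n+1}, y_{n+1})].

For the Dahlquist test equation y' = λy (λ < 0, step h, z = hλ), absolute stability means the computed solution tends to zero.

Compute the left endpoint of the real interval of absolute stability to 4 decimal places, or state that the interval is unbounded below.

Test eqn y'=λy, z=hλ:
  y_{n+1} = y_n + z·[5/7·y_n + 2/7·y_{n+1}] ⇒ (1 − 2/7z)y_{n+1} = (1 + 5/7z)y_n
  so R(z) = (1 + 5/7z)/(1 − 2/7z).

Boundary: |R(x)|=1, x<0.
x=-1.03: |R|=0.2042
R=−1: 1+5/7x = −1+2/7x ⇒ -3/7x=2 ⇒ x=2/(-3/7)=-4.6667
Confirm numerically:
  x=-4.060: |R|=0.87963 <1
  x=-3.745: |R|=0.80918 <1
  x=-3.306: |R|=0.70012 <1
  x=-3.262: |R|=0.68841 <1
  x=-4.909: |R|=1.04323 >1
  x=-4.722: |R|=1.01009 >1
Stable set (-4.6667, 0).

left endpoint -4.6667.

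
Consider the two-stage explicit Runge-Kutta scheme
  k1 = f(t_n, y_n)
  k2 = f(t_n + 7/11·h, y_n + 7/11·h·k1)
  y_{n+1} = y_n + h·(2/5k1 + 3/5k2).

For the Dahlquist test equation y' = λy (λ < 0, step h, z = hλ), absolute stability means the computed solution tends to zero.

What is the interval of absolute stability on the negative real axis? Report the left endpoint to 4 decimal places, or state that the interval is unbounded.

Test eqn y'=λy, z=hλ:
  k1=λy_n ⇒ h·k1=z·y_n;  k2=λ(1+7/11z)y_n ⇒ h·k2=z(1+7/11z)y_n
  y_{n+1}/y_n = 1 + 2/5z + 3/5z(1+7/11z) = 1 + z + 21/55z²
  so R(z) = 1 + z + 21/55z².

Boundary: |R(x)|=1, x<0.
x=-0.69: |R|=0.4918
R=1: x+21/55x²=0 ⇒ x=−55/21=-2.6190; min R=1−1/(4·21/55)=0.3452>−1
Confirm numerically:
  x=-2.106: |R|=0.58745 <1
  x=-1.832: |R|=0.44947 <1
  x=-1.763: |R|=0.42376 <1
  x=-3.097: |R|=1.56517 >1
  x=-3.094: |R|=1.56108 >1
  x=-2.913: |R|=1.32694 >1
So |R|<1 on (-2.6190, 0).

z∈(-2.6190,0).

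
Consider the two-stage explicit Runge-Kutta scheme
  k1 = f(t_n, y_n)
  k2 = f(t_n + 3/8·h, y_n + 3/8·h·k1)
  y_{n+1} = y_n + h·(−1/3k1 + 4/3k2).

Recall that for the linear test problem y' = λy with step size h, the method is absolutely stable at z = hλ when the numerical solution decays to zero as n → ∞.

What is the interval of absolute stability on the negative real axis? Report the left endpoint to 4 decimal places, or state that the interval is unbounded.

Test eqn y'=λy, z=hλ:
  k1=λy_n ⇒ h·k1=z·y_n;  k2=λ(1+3/8z)y_n ⇒ h·k2=z(1+3/8z)y_n
  y_{n+1}/y_n = 1 − 1/3z + 4/3z(1+3/8z) = 1 + z + 1/2z²
  ⇒ R(z) = 1 + z + 1/2z².

Boundary: |R(x)|=1, x<0.
x=-1.11: |R|=0.5060
R=1: x+1/2x²=0 ⇒ x=−2=-2.0000; min R=1−1/(4·1/2)=0.5000>−1
Confirm numerically:
  x=-1.980: |R|=0.98020 <1
  x=-1.643: |R|=0.70672 <1
  x=-1.008: |R|=0.50003 <1
  x=-2.455: |R|=1.55851 >1
  x=-2.417: |R|=1.50394 >1
  x=-2.049: |R|=1.05020 >1
Stable set (-2.0000, 0).

z∈(-2.0000,0).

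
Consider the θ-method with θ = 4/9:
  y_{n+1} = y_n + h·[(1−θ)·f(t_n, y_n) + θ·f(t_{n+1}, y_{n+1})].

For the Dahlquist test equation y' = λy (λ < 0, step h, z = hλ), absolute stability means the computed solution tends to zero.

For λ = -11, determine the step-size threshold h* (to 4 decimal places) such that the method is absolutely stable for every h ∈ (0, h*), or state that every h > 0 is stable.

Set f=λy, z=hλ:
  y_{n+1} = y_n + z·[5/9·y_n + 4/9·y_{n+1}] ⇒ (1 − 4/9z)y_{n+1} = (1 + 5/9z)y_n
  so R(z) = (1 + 5/9z)/(1 − 4/9z).

Find x<0 with |R(x)|<1.
x=-0.92: |R|=0.3470
R=−1: 1+5/9x = −1+4/9x ⇒ -1/9x=2 ⇒ x=2/(-1/9)=-18.0000
Confirm numerically:
  x=-12.756: |R|=0.91263 <1
  x=-12.664: |R|=0.91055 <1
  x=-9.638: |R|=0.82415 <1
  x=-8.491: |R|=0.77868 <1
  x=-18.496: |R|=1.00598 >1
  x=-18.282: |R|=1.00343 >1
  x=-18.029: |R|=1.00036 >1
Interval (-18.0000, 0).

(-18.0000,0); λ=-11 ⇒ h* = (18)/11 = 1.6364.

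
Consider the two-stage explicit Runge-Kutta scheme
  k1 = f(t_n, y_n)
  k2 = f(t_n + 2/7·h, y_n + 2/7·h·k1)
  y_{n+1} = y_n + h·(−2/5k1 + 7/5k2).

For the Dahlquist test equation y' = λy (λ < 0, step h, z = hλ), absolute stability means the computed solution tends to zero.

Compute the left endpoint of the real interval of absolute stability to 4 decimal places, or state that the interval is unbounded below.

left endpoint -2.5000.

Test eqn y'=λy, z=hλ:
  k1=λy_n ⇒ h·k1=z·y_n;  k2=λ(1+2/7z)y_n ⇒ h·k2=z(1+2/7z)y_n
  y_{n+1}/y_n = 1 − 2/5z + 7/5z(1+2/7z) = 1 + z + 2/5z²
  Hence R(z) = 1 + z + 2/5z².

Solve |R(x)|<1 on ℝ⁻.
x=-0.92: |R|=0.4186
R=1: x+2/5x²=0 ⇒ x=−5/2=-2.5000; min R=1−1/(4·2/5)=0.3750>−1
Confirm numerically:
  x=-2.124: |R|=0.68055 <1
  x=-1.530: |R|=0.40636 <1
  x=-1.258: |R|=0.37503 <1
  x=-1.015: |R|=0.39709 <1
  x=-3.033: |R|=1.64664 >1
  x=-2.785: |R|=1.31749 >1
Stable set (-2.5000, 0).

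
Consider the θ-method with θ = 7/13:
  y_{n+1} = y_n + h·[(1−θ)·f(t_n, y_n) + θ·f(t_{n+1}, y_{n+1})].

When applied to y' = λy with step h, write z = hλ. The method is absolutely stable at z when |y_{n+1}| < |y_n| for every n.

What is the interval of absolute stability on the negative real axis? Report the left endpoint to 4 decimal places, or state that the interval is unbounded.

(−∞, 0) — no finite endpoint.

Test eqn y'=λy, z=hλ:
  y_{n+1} = y_n + z·[6/13·y_n + 7/13·y_{n+1}] ⇒ (1 − 7/13z)y_{n+1} = (1 + 6/13z)y_n
  Hence R(z) = (1 + 6/13z)/(1 − 7/13z).

Boundary: |R(x)|=1, x<0.
x=-0.73: |R|=0.4760
x=-2: |R|=0.0370
x=-10: |R|=0.5663
x=-100: |R|=0.8233
θ=7/13≥1/2 ⇒ |1+6/13x|<|1−7/13x| ∀x<0 ⇒ interval (−∞,0).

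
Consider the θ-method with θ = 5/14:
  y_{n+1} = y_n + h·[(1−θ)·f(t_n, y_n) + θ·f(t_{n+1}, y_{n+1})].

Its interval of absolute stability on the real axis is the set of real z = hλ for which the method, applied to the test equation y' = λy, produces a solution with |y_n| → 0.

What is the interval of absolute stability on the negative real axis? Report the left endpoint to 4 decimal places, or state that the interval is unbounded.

(-7.0000, 0).

Test eqn y'=λy, z=hλ:
  y_{n+1} = y_n + z·[9/14·y_n + 5/14·y_{n+1}] ⇒ (1 − 5/14z)y_{n+1} = (1 + 9/14z)y_n
  so R(z) = (1 + 9/14z)/(1 − 5/14z).

Need |R(x)|<1, x<0.
x=-0.44: |R|=0.6198
R=−1: 1+9/14x = −1+5/14x ⇒ -2/7x=2 ⇒ x=2/(-2/7)=-7.0000
Confirm numerically:
  x=-6.668: |R|=0.97195 <1
  x=-5.489: |R|=0.85417 <1
  x=-5.231: |R|=0.82378 <1
  x=-7.536: |R|=1.04149 >1
  x=-7.496: |R|=1.03854 >1
  x=-7.426: |R|=1.03333 >1
So |R|<1 on (-7.0000, 0).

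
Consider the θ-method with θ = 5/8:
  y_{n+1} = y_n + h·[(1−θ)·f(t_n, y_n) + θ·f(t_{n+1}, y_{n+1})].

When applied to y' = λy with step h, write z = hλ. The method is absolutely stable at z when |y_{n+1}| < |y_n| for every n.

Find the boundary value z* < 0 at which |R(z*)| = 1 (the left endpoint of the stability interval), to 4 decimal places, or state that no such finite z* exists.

unbounded; (−∞, 0).

With y'=λy (z=hλ):
  y_{n+1} = y_n + z·[3/8·y_n + 5/8·y_{n+1}] ⇒ (1 − 5/8z)y_{n+1} = (1 + 3/8z)y_n
  R(z) = (1 + 3/8z)/(1 − 5/8z).

Find x<0 with |R(x)|<1.
x=-0.9: |R|=0.4240
x=-2: |R|=0.1111
x=-10: |R|=0.3793
x=-100: |R|=0.5748
θ=5/8≥1/2 ⇒ |1+3/8x|<|1−5/8x| ∀x<0 ⇒ stable on all of ℝ⁻.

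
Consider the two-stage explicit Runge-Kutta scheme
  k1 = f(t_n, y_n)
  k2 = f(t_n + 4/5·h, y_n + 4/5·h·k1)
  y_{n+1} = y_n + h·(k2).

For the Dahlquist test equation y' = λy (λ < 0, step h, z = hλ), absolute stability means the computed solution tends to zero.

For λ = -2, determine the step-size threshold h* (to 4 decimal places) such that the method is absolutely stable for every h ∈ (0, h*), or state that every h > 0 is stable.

(-1.2500,0); λ=-2 ⇒ h* = (5/4)/2 = 0.6250.

On y'=λy, z=hλ:
  k1=λy_n ⇒ h·k1=z·y_n;  k2=λ(1+4/5z)y_n ⇒ h·k2=z(1+4/5z)y_n
  y_{n+1}/y_n = 1 + z(1+4/5z) = 1 + z + 4/5z²
  Hence R(z) = 1 + z + 4/5z².

Find x<0 with |R(x)|<1.
x=-1.52: |R|=1.3283
R=1: x+4/5x²=0 ⇒ x=−5/4=-1.2500; min R=1−1/(4·4/5)=0.6875>−1
Confirm numerically:
  x=-1.189: |R|=0.94198 <1
  x=-1.142: |R|=0.90133 <1
  x=-0.689: |R|=0.69078 <1
  x=-1.516: |R|=1.32260 >1
  x=-1.430: |R|=1.20592 >1
  x=-1.374: |R|=1.13630 >1
Interval (-1.2500, 0).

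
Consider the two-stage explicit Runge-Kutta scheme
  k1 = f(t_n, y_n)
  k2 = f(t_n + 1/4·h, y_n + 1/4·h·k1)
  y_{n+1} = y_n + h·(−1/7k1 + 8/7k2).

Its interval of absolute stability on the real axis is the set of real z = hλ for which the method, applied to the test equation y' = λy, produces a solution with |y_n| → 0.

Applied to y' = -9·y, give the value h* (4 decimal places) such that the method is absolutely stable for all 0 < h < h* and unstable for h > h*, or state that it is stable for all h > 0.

(-3.5000,0); λ=-9 ⇒ h* = (7/2)/9 = 0.3889.

With y'=λy (z=hλ):
  k1=λy_n ⇒ h·k1=z·y_n;  k2=λ(1+1/4z)y_n ⇒ h·k2=z(1+1/4z)y_n
  y_{n+1}/y_n = 1 − 1/7z + 8/7z(1+1/4z) = 1 + z + 2/7z²
  R(z) = 1 + z + 2/7z².

Find x<0 with |R(x)|<1.
x=-1.73: |R|=0.1251
R=1: x+2/7x²=0 ⇒ x=−7/2=-3.5000; min R=1−1/(4·2/7)=0.1250>−1
Confirm numerically:
  x=-3.228: |R|=0.74914 <1
  x=-2.925: |R|=0.51946 <1
  x=-2.292: |R|=0.20893 <1
  x=-4.039: |R|=1.62201 >1
  x=-3.865: |R|=1.40306 >1
  x=-3.862: |R|=1.39944 >1
Interval (-3.5000, 0).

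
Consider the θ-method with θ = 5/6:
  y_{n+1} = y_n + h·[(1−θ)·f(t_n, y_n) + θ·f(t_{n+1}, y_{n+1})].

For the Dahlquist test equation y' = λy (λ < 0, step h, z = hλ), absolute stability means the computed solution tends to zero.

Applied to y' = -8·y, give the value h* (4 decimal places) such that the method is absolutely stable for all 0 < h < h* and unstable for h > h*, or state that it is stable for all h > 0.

With y'=λy (z=hλ):
  y_{n+1} = y_n + z·[1/6·y_n + 5/6·y_{n+1}] ⇒ (1 − 5/6z)y_{n+1} = (1 + 1/6z)y_n
  so R(z) = (1 + 1/6z)/(1 − 5/6z).

Find x<0 with |R(x)|<1.
x=-0.4: |R|=0.7000
x=-2: |R|=0.2500
x=-10: |R|=0.0714
x=-100: |R|=0.1858
θ=5/6≥1/2 ⇒ |1+1/6x|<|1−5/6x| ∀x<0 ⇒ stable on all of ℝ⁻.

(−∞, 0) — no finite endpoint. Any h>0 works for λ=-8.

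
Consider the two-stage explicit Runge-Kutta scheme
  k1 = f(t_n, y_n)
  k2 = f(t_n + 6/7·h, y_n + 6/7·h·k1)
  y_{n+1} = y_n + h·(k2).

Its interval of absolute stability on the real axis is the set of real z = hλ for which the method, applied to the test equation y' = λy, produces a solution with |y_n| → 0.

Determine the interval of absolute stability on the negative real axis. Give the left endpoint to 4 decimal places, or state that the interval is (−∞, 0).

Set f=λy, z=hλ:
  k1=λy_n ⇒ h·k1=z·y_n;  k2=λ(1+6/7z)y_n ⇒ h·k2=z(1+6/7z)y_n
  y_{n+1}/y_n = 1 + z(1+6/7z) = 1 + z + 6/7z²
  ⇒ R(z) = 1 + z + 6/7z².

Boundary: |R(x)|=1, x<0.
x=-0.47: |R|=0.7193
R=1: x+6/7x²=0 ⇒ x=−7/6=-1.1667; min R=1−1/(4·6/7)=0.7083>−1
Confirm numerically:
  x=-1.061: |R|=0.90390 <1
  x=-0.706: |R|=0.72123 <1
  x=-0.689: |R|=0.71790 <1
  x=-0.650: |R|=0.71214 <1
  x=-1.761: |R|=1.89710 >1
  x=-1.676: |R|=1.73169 >1
  x=-1.617: |R|=1.62416 >1
Interval (-1.1667, 0).

(-1.1667, 0).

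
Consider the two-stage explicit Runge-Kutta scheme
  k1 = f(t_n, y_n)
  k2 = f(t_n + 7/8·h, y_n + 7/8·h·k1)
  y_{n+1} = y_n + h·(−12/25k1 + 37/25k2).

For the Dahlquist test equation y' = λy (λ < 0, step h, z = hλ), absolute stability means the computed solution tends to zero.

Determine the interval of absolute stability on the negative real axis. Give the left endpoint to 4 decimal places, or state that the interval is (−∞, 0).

Set f=λy, z=hλ:
  k1=λy_n ⇒ h·k1=z·y_n;  k2=λ(1+7/8z)y_n ⇒ h·k2=z(1+7/8z)y_n
  y_{n+1}/y_n = 1 − 12/25z + 37/25z(1+7/8z) = 1 + z + 259/200z²
  so R(z) = 1 + z + 259/200z².

Solve |R(x)|<1 on ℝ⁻.
x=-1.3: |R|=1.8885
R=1: x+259/200x²=0 ⇒ x=−200/259=-0.7722; min R=1−1/(4·259/200)=0.8069>−1
Confirm numerically:
  x=-0.555: |R|=0.84389 <1
  x=-0.527: |R|=0.83266 <1
  x=-0.385: |R|=0.80695 <1
  x=-1.068: |R|=1.40911 >1
  x=-1.029: |R|=1.34220 >1
Stable set (-0.7722, 0).

(-0.7722, 0).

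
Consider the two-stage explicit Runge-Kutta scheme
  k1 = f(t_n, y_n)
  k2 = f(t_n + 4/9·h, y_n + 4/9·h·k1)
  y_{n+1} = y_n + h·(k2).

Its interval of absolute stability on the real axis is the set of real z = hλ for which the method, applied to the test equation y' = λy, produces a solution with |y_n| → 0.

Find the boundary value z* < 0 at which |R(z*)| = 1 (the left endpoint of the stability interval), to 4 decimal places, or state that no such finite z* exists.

Set f=λy, z=hλ:
  k1=λy_n ⇒ h·k1=z·y_n;  k2=λ(1+4/9z)y_n ⇒ h·k2=z(1+4/9z)y_n
  y_{n+1}/y_n = 1 + z(1+4/9z) = 1 + z + 4/9z²
  so R(z) = 1 + z + 4/9z².

Need |R(x)|<1, x<0.
x=-1.72: |R|=0.5948
R=1: x+4/9x²=0 ⇒ x=−9/4=-2.2500; min R=1−1/(4·4/9)=0.4375>−1
Confirm numerically:
  x=-1.855: |R|=0.67434 <1
  x=-1.729: |R|=0.59964 <1
  x=-1.513: |R|=0.50441 <1
  x=-1.330: |R|=0.45618 <1
  x=-2.790: |R|=1.66960 >1
  x=-2.669: |R|=1.49703 >1
  x=-2.509: |R|=1.28881 >1
So |R|<1 on (-2.2500, 0).

z* = -2.2500.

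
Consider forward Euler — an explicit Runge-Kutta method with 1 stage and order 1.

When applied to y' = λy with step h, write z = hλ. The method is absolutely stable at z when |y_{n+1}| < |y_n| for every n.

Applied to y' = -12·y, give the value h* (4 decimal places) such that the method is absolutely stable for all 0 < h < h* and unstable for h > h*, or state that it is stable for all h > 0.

On y'=λy, z=hλ:
  order 1, 1-stage ⇒ R(z)=1+z
  (e.g. R(-1.24)=-0.24000, |R|=0.24000)

Find x<0 with |R(x)|<1.
x=-1.24: |R|=0.2400
|R(-2.18)|=1.1800 |R(-1.08)|=0.0800 |R(-0.92)|=0.0800
Bisect:
  x_lo=-2.8768 |R|=1.8768  x_hi=-0.1869 |R|=0.8131
  mid=-1.53188 |R|=0.53188 →hi
  mid=-2.20436 |R|=1.20436 →lo
  mid=-1.86812 |R|=0.86812 →hi
  mid=-2.03624 |R|=1.03624 →lo
  mid=-1.95218 |R|=0.95218 →hi
  mid=-1.99421 |R|=0.99421 →hi
  mid=-2.01523 |R|=1.01523 →lo
  mid=-2.00472 |R|=1.00472 →lo
  ...
  [-2.00012,-1.99996] ⇒ x*=-2.0000
So |R|<1 on (-2.0000, 0).

(-2.0000,0); λ=-12 ⇒ h* = 0.1667.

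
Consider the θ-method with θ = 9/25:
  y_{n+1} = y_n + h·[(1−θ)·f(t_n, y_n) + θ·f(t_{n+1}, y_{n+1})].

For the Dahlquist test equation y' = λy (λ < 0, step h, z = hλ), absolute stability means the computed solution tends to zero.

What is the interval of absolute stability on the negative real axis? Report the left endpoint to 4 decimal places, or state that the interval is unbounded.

(-7.1429, 0).

Test eqn y'=λy, z=hλ:
  y_{n+1} = y_n + z·[16/25·y_n + 9/25·y_{n+1}] ⇒ (1 − 9/25z)y_{n+1} = (1 + 16/25z)y_n
  R(z) = (1 + 16/25z)/(1 − 9/25z).

Boundary: |R(x)|=1, x<0.
x=-1.49: |R|=0.0302
R=−1: 1+16/25x = −1+9/25x ⇒ -7/25x=2 ⇒ x=2/(-7/25)=-7.1429
Confirm numerically:
  x=-6.800: |R|=0.97216 <1
  x=-6.692: |R|=0.96297 <1
  x=-5.792: |R|=0.87740 <1
  x=-3.044: |R|=0.45240 <1
  x=-7.539: |R|=1.02987 >1
  x=-7.441: |R|=1.02269 >1
So |R|<1 on (-7.1429, 0).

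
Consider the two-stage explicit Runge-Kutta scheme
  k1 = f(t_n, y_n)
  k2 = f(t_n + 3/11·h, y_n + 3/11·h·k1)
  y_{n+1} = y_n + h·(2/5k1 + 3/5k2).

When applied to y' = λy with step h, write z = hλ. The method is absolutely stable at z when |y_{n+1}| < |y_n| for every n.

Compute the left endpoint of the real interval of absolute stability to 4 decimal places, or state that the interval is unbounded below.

Test eqn y'=λy, z=hλ:
  k1=λy_n ⇒ h·k1=z·y_n;  k2=λ(1+3/11z)y_n ⇒ h·k2=z(1+3/11z)y_n
  y_{n+1}/y_n = 1 + 2/5z + 3/5z(1+3/11z) = 1 + z + 9/55z²
  R(z) = 1 + z + 9/55z².

Solve |R(x)|<1 on ℝ⁻.
x=-0.69: |R|=0.3879
R=1: x+9/55x²=0 ⇒ x=−55/9=-6.1111; min R=1−1/(4·9/55)=-0.5278>−1
Confirm numerically:
  x=-5.012: |R|=0.09857 <1
  x=-4.913: |R|=0.03678 <1
  x=-3.965: |R|=0.39244 <1
  x=-6.622: |R|=1.55360 >1
  x=-6.611: |R|=1.54078 >1
So |R|<1 on (-6.1111, 0).

z* = -6.1111.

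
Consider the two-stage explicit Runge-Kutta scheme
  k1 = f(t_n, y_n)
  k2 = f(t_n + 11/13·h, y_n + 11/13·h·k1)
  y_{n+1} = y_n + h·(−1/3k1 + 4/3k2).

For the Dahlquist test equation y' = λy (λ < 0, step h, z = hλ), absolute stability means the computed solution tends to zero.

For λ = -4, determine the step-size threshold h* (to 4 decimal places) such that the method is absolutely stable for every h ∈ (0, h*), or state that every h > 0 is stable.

(-0.8864,0); λ=-4 ⇒ h* = (39/44)/4 = 0.2216.

Set f=λy, z=hλ:
  k1=λy_n ⇒ h·k1=z·y_n;  k2=λ(1+11/13z)y_n ⇒ h·k2=z(1+11/13z)y_n
  y_{n+1}/y_n = 1 − 1/3z + 4/3z(1+11/13z) = 1 + z + 44/39z²
  ⇒ R(z) = 1 + z + 44/39z².

Find x<0 with |R(x)|<1.
x=-0.95: |R|=1.0682
R=1: x+44/39x²=0 ⇒ x=−39/44=-0.8864; min R=1−1/(4·44/39)=0.7784>−1
Confirm numerically:
  x=-0.761: |R|=0.89237 <1
  x=-0.734: |R|=0.87383 <1
  x=-0.681: |R|=0.84222 <1
  x=-0.546: |R|=0.79034 <1
  x=-1.395: |R|=1.80052 >1
  x=-1.172: |R|=1.37768 >1
  x=-1.032: |R|=1.16957 >1
So |R|<1 on (-0.8864, 0).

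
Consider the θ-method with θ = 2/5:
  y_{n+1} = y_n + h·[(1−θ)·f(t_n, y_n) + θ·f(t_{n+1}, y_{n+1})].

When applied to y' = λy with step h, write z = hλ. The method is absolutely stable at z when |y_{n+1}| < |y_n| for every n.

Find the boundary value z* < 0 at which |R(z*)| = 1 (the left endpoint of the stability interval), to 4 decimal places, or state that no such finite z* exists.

left endpoint -10.0000.

On y'=λy, z=hλ:
  y_{n+1} = y_n + z·[3/5·y_n + 2/5·y_{n+1}] ⇒ (1 − 2/5z)y_{n+1} = (1 + 3/5z)y_n
  so R(z) = (1 + 3/5z)/(1 − 2/5z).

Boundary: |R(x)|=1, x<0.
x=-1.09: |R|=0.2409
R=−1: 1+3/5x = −1+2/5x ⇒ -1/5x=2 ⇒ x=2/(-1/5)=-10.0000
Confirm numerically:
  x=-7.865: |R|=0.89701 <1
  x=-7.259: |R|=0.85957 <1
  x=-7.231: |R|=0.85772 <1
  x=-6.684: |R|=0.81947 <1
  x=-10.432: |R|=1.01670 >1
  x=-10.363: |R|=1.01411 >1
So |R|<1 on (-10.0000, 0).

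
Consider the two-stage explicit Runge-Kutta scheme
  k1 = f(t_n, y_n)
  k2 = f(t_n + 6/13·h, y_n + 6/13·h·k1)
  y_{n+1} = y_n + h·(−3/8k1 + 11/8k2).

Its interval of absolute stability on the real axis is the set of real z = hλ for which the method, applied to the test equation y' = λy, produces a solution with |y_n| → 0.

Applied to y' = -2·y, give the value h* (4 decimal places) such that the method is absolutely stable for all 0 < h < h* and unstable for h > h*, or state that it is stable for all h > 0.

(-1.5758,0); λ=-2 ⇒ h* = (52/33)/2 = 0.7879.

Test eqn y'=λy, z=hλ:
  k1=λy_n ⇒ h·k1=z·y_n;  k2=λ(1+6/13z)y_n ⇒ h·k2=z(1+6/13z)y_n
  y_{n+1}/y_n = 1 − 3/8z + 11/8z(1+6/13z) = 1 + z + 33/52z²
  R(z) = 1 + z + 33/52z².

Boundary: |R(x)|=1, x<0.
x=-1.11: |R|=0.6719
R=1: x+33/52x²=0 ⇒ x=−52/33=-1.5758; min R=1−1/(4·33/52)=0.6061>−1
Confirm numerically:
  x=-1.533: |R|=0.95840 <1
  x=-1.328: |R|=0.79120 <1
  x=-1.140: |R|=0.68475 <1
  x=-1.080: |R|=0.66022 <1
  x=-2.176: |R|=1.82889 >1
  x=-1.948: |R|=1.46018 >1
Stable set (-1.5758, 0).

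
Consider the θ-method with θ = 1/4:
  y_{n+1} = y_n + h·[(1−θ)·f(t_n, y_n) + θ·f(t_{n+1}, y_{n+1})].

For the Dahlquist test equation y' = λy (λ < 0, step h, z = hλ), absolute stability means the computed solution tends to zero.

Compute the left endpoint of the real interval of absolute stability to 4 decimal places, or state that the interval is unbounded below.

z* = -4.0000.

Set f=λy, z=hλ:
  y_{n+1} = y_n + z·[3/4·y_n + 1/4·y_{n+1}] ⇒ (1 − 1/4z)y_{n+1} = (1 + 3/4z)y_n
  ⇒ R(z) = (1 + 3/4z)/(1 − 1/4z).

Solve |R(x)|<1 on ℝ⁻.
x=-1.69: |R|=0.1880
R=−1: 1+3/4x = −1+1/4x ⇒ -1/2x=2 ⇒ x=2/(-1/2)=-4.0000
Confirm numerically:
  x=-3.901: |R|=0.97494 <1
  x=-3.725: |R|=0.92880 <1
  x=-1.726: |R|=0.20573 <1
  x=-4.545: |R|=1.12756 >1
  x=-4.050: |R|=1.01242 >1
Interval (-4.0000, 0).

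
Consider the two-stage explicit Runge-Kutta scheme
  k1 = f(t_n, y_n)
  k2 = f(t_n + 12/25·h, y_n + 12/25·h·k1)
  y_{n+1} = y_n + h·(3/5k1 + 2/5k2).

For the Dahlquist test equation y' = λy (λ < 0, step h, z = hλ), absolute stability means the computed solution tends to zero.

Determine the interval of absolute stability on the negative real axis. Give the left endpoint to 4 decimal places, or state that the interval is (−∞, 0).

(-5.2083, 0).

Test eqn y'=λy, z=hλ:
  k1=λy_n ⇒ h·k1=z·y_n;  k2=λ(1+12/25z)y_n ⇒ h·k2=z(1+12/25z)y_n
  y_{n+1}/y_n = 1 + 3/5z + 2/5z(1+12/25z) = 1 + z + 24/125z²
  so R(z) = 1 + z + 24/125z².

Need |R(x)|<1, x<0.
x=-1.03: |R|=0.1737
R=1: x+24/125x²=0 ⇒ x=−125/24=-5.2083; min R=1−1/(4·24/125)=-0.3021>−1
Confirm numerically:
  x=-5.034: |R|=0.83150 <1
  x=-4.670: |R|=0.51731 <1
  x=-4.274: |R|=0.23328 <1
  x=-3.049: |R|=0.26409 <1
  x=-5.626: |R|=1.45116 >1
  x=-5.413: |R|=1.21271 >1
So |R|<1 on (-5.2083, 0).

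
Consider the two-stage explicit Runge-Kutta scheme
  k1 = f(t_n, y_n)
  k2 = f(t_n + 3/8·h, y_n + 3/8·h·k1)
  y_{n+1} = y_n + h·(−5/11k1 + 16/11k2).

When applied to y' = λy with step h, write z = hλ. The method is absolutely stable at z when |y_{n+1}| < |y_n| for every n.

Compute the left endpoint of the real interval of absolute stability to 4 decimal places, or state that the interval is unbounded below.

left endpoint -1.8333.

On y'=λy, z=hλ:
  k1=λy_n ⇒ h·k1=z·y_n;  k2=λ(1+3/8z)y_n ⇒ h·k2=z(1+3/8z)y_n
  y_{n+1}/y_n = 1 − 5/11z + 16/11z(1+3/8z) = 1 + z + 6/11z²
  so R(z) = 1 + z + 6/11z².

Boundary: |R(x)|=1, x<0.
x=-1.42: |R|=0.6799
R=1: x+6/11x²=0 ⇒ x=−11/6=-1.8333; min R=1−1/(4·6/11)=0.5417>−1
Confirm numerically:
  x=-1.467: |R|=0.70687 <1
  x=-1.263: |R|=0.60709 <1
  x=-0.819: |R|=0.54687 <1
  x=-2.428: |R|=1.78755 >1
  x=-2.300: |R|=1.58545 >1
  x=-1.941: |R|=1.11399 >1
Stable set (-1.8333, 0).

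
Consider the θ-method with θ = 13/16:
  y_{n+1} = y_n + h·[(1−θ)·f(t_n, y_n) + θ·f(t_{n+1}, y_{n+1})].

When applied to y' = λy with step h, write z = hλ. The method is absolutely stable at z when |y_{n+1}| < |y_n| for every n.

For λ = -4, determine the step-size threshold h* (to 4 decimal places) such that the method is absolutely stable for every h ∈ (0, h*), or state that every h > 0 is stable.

Set f=λy, z=hλ:
  y_{n+1} = y_n + z·[3/16·y_n + 13/16·y_{n+1}] ⇒ (1 − 13/16z)y_{n+1} = (1 + 3/16z)y_n
  R(z) = (1 + 3/16z)/(1 − 13/16z).

Find x<0 with |R(x)|<1.
x=-0.52: |R|=0.6344
x=-2: |R|=0.2381
x=-10: |R|=0.0959
x=-100: |R|=0.2158
θ=13/16≥1/2 ⇒ |1+3/16x|<|1−13/16x| ∀x<0 ⇒ stable on all of ℝ⁻.

unbounded; (−∞, 0). Any h>0 works for λ=-4.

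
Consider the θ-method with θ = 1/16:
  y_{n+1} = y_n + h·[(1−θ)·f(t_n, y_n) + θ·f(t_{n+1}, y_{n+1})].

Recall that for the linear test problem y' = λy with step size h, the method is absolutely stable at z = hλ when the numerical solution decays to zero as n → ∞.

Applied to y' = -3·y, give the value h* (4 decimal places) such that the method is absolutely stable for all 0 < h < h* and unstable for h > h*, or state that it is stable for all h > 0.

Set f=λy, z=hλ:
  y_{n+1} = y_n + z·[15/16·y_n + 1/16·y_{n+1}] ⇒ (1 − 1/16z)y_{n+1} = (1 + 15/16z)y_n
  so R(z) = (1 + 15/16z)/(1 − 1/16z).

Boundary: |R(x)|=1, x<0.
x=-0.96: |R|=0.0943
R=−1: 1+15/16x = −1+1/16x ⇒ -7/8x=2 ⇒ x=2/(-7/8)=-2.2857
Confirm numerically:
  x=-2.121: |R|=0.87274 <1
  x=-1.946: |R|=0.73498 <1
  x=-1.262: |R|=0.16974 <1
  x=-1.200: |R|=0.11628 <1
  x=-2.860: |R|=1.42630 >1
  x=-2.663: |R|=1.28302 >1
Interval (-2.2857, 0).

(-2.2857,0); λ=-3 ⇒ h* = (16/7)/3 = 0.7619.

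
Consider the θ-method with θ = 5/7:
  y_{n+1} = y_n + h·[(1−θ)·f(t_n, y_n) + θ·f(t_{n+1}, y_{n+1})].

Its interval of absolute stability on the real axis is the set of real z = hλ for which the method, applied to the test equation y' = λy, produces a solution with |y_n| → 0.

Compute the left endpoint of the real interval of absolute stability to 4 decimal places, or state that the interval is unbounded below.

Test eqn y'=λy, z=hλ:
  y_{n+1} = y_n + z·[2/7·y_n + 5/7·y_{n+1}] ⇒ (1 − 5/7z)y_{n+1} = (1 + 2/7z)y_n
  ⇒ R(z) = (1 + 2/7z)/(1 − 5/7z).

Need |R(x)|<1, x<0.
x=-1.8: |R|=0.2125
x=-2: |R|=0.1765
x=-10: |R|=0.2281
x=-100: |R|=0.3807
θ=5/7≥1/2 ⇒ |1+2/7x|<|1−5/7x| ∀x<0 ⇒ unbounded interval.

interval (−∞, 0).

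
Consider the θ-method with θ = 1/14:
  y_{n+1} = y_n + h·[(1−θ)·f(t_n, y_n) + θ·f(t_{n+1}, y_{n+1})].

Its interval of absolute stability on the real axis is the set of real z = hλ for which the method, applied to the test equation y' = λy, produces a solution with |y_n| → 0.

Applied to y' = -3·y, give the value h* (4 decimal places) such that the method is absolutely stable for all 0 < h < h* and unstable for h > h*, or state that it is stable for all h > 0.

Set f=λy, z=hλ:
  y_{n+1} = y_n + z·[13/14·y_n + 1/14·y_{n+1}] ⇒ (1 − 1/14z)y_{n+1} = (1 + 13/14z)y_n
  ⇒ R(z) = (1 + 13/14z)/(1 − 1/14z).

Solve |R(x)|<1 on ℝ⁻.
x=-1.77: |R|=0.5713
R=−1: 1+13/14x = −1+1/14x ⇒ -6/7x=2 ⇒ x=2/(-6/7)=-2.3333
Confirm numerically:
  x=-1.211: |R|=0.11459 <1
  x=-1.142: |R|=0.05587 <1
  x=-1.120: |R|=0.03704 <1
  x=-2.695: |R|=1.25996 >1
  x=-2.601: |R|=1.19348 >1
  x=-2.456: |R|=1.08945 >1
Stable set (-2.3333, 0).

(-2.3333,0); λ=-3 ⇒ h* = (7/3)/3 = 0.7778.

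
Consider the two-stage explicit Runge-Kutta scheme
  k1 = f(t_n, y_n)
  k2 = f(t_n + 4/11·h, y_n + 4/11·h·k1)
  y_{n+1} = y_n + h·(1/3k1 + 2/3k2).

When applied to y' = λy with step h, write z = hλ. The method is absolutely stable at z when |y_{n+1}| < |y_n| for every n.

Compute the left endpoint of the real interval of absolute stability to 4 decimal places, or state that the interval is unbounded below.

Set f=λy, z=hλ:
  k1=λy_n ⇒ h·k1=z·y_n;  k2=λ(1+4/11z)y_n ⇒ h·k2=z(1+4/11z)y_n
  y_{n+1}/y_n = 1 + 1/3z + 2/3z(1+4/11z) = 1 + z + 8/33z²
  R(z) = 1 + z + 8/33z².

Need |R(x)|<1, x<0.
x=-0.91: |R|=0.2908
R=1: x+8/33x²=0 ⇒ x=−33/8=-4.1250; min R=1−1/(4·8/33)=-0.0312>−1
Confirm numerically:
  x=-3.521: |R|=0.48444 <1
  x=-2.936: |R|=0.15372 <1
  x=-1.880: |R|=0.02318 <1
  x=-4.484: |R|=1.39024 >1
  x=-4.370: |R|=1.25955 >1
  x=-4.323: |R|=1.20750 >1
So |R|<1 on (-4.1250, 0).

left endpoint -4.1250.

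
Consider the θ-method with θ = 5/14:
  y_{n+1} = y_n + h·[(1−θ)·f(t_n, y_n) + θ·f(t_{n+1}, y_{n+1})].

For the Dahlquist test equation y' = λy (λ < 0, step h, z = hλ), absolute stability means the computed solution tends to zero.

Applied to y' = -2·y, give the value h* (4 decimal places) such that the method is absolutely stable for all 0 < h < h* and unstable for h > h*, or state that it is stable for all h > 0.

Set f=λy, z=hλ:
  y_{n+1} = y_n + z·[9/14·y_n + 5/14·y_{n+1}] ⇒ (1 − 5/14z)y_{n+1} = (1 + 9/14z)y_n
  R(z) = (1 + 9/14z)/(1 − 5/14z).

Solve |R(x)|<1 on ℝ⁻.
x=-1.14: |R|=0.1898
R=−1: 1+9/14x = −1+5/14x ⇒ -2/7x=2 ⇒ x=2/(-2/7)=-7.0000
Confirm numerically:
  x=-6.590: |R|=0.96507 <1
  x=-5.712: |R|=0.87895 <1
  x=-5.321: |R|=0.83460 <1
  x=-7.473: |R|=1.03683 >1
  x=-7.426: |R|=1.03333 >1
  x=-7.359: |R|=1.02827 >1
Interval (-7.0000, 0).

(-7.0000,0); λ=-2 ⇒ h* = (7)/2 = 3.5000.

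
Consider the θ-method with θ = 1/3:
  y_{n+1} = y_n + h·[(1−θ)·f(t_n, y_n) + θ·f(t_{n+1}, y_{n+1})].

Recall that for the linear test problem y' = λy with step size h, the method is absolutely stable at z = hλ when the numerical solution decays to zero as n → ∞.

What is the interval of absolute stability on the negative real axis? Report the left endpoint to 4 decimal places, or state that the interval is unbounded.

(-6.0000, 0).

Set f=λy, z=hλ:
  y_{n+1} = y_n + z·[2/3·y_n + 1/3·y_{n+1}] ⇒ (1 − 1/3z)y_{n+1} = (1 + 2/3z)y_n
  so R(z) = (1 + 2/3z)/(1 − 1/3z).

Solve |R(x)|<1 on ℝ⁻.
x=-1.56: |R|=0.0263
R=−1: 1+2/3x = −1+1/3x ⇒ -1/3x=2 ⇒ x=2/(-1/3)=-6.0000
Confirm numerically:
  x=-5.274: |R|=0.91226 <1
  x=-4.934: |R|=0.86564 <1
  x=-3.841: |R|=0.68440 <1
  x=-2.650: |R|=0.40708 <1
  x=-6.420: |R|=1.04459 >1
  x=-6.408: |R|=1.04337 >1
  x=-6.169: |R|=1.01843 >1
Stable set (-6.0000, 0).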